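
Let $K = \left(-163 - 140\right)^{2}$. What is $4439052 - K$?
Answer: $4347243$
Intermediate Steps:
$K = 91809$ ($K = \left(-303\right)^{2} = 91809$)
$4439052 - K = 4439052 - 91809 = 4347243$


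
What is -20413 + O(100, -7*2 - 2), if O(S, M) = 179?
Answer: -20234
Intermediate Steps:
-20413 + O(100, -7*2 - 2) = -20413 + 179 = -20234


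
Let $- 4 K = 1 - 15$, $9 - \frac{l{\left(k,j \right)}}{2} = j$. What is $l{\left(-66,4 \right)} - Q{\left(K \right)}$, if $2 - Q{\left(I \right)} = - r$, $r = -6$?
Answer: $14$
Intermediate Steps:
$l{\left(k,j \right)} = 18 - 2 j$
$K = \frac{7}{2}$ ($K = - \frac{1 - 15}{4} = \left(- \frac{1}{4}\right) \left(-14\right) = \frac{7}{2} \approx 3.5$)
$Q{\left(I \right)} = -4$ ($Q{\left(I \right)} = 2 - \left(-1\right) \left(-6\right) = 2 - 6 = -4$)
$l{\left(-66,4 \right)} - Q{\left(K \right)} = \left(18 - 8\right) - -4 = \left(18 - 8\right) + 4 = 10 + 4 = 14$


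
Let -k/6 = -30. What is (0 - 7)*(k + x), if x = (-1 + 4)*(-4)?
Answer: -1176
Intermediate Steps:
k = 180 (k = -6*(-30) = 180)
x = -12 (x = 3*(-4) = -12)
(0 - 7)*(k + x) = (0 - 7)*(180 - 12) = -7*168 = -1176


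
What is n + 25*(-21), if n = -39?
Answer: -564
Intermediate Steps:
n + 25*(-21) = -39 + 25*(-21) = -39 - 525 = -564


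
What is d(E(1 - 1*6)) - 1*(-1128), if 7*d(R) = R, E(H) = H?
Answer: 7891/7 ≈ 1127.3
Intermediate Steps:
d(R) = R/7
d(E(1 - 1*6)) - 1*(-1128) = (1 - 1*6)/7 - 1*(-1128) = (1 - 6)/7 + 1128 = (⅐)*(-5) + 1128 = -5/7 + 1128 = 7891/7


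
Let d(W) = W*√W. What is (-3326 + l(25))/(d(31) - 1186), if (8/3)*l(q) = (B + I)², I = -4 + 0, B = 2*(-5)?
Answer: 771493/275361 + 40331*√31/550722 ≈ 3.2095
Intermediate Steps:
d(W) = W^(3/2)
B = -10
I = -4
l(q) = 147/2 (l(q) = 3*(-10 - 4)²/8 = (3/8)*(-14)² = (3/8)*196 = 147/2)
(-3326 + l(25))/(d(31) - 1186) = (-3326 + 147/2)/(31^(3/2) - 1186) = -6505/(2*(31*√31 - 1186)) = -6505/(2*(-1186 + 31*√31))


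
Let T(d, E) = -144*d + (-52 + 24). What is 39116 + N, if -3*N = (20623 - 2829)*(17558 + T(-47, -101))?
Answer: -432241264/3 ≈ -1.4408e+8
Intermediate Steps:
T(d, E) = -28 - 144*d (T(d, E) = -144*d - 28 = -28 - 144*d)
N = -432358612/3 (N = -(20623 - 2829)*(17558 + (-28 - 144*(-47)))/3 = -17794*(17558 + (-28 + 6768))/3 = -17794*(17558 + 6740)/3 = -17794*24298/3 = -⅓*432358612 = -432358612/3 ≈ -1.4412e+8)
39116 + N = 39116 - 432358612/3 = -432241264/3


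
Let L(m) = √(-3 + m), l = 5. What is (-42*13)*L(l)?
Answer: -546*√2 ≈ -772.16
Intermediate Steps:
(-42*13)*L(l) = (-42*13)*√(-3 + 5) = -546*√2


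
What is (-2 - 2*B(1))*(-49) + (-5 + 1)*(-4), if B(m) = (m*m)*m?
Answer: 212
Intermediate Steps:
B(m) = m³ (B(m) = m²*m = m³)
(-2 - 2*B(1))*(-49) + (-5 + 1)*(-4) = (-2 - 2*1³)*(-49) + (-5 + 1)*(-4) = (-2 - 2*1)*(-49) - 4*(-4) = (-2 - 2)*(-49) + 16 = -4*(-49) + 16 = 196 + 16 = 212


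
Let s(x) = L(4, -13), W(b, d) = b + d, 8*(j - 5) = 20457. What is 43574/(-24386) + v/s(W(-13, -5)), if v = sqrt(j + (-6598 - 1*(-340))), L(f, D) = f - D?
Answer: -21787/12193 + I*sqrt(59134)/68 ≈ -1.7868 + 3.5761*I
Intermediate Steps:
j = 20497/8 (j = 5 + (1/8)*20457 = 5 + 20457/8 = 20497/8 ≈ 2562.1)
s(x) = 17 (s(x) = 4 - 1*(-13) = 4 + 13 = 17)
v = I*sqrt(59134)/4 (v = sqrt(20497/8 + (-6598 - 1*(-340))) = sqrt(20497/8 + (-6598 + 340)) = sqrt(20497/8 - 6258) = sqrt(-29567/8) = I*sqrt(59134)/4 ≈ 60.794*I)
43574/(-24386) + v/s(W(-13, -5)) = 43574/(-24386) + (I*sqrt(59134)/4)/17 = 43574*(-1/24386) + (I*sqrt(59134)/4)*(1/17) = -21787/12193 + I*sqrt(59134)/68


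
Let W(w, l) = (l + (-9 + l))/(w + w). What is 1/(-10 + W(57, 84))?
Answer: -38/327 ≈ -0.11621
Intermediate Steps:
W(w, l) = (-9 + 2*l)/(2*w) (W(w, l) = (-9 + 2*l)/((2*w)) = (-9 + 2*l)*(1/(2*w)) = (-9 + 2*l)/(2*w))
1/(-10 + W(57, 84)) = 1/(-10 + (-9/2 + 84)/57) = 1/(-10 + (1/57)*(159/2)) = 1/(-10 + 53/38) = 1/(-327/38) = -38/327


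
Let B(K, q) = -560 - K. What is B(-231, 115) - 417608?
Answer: -417937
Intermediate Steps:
B(-231, 115) - 417608 = (-560 - 1*(-231)) - 417608 = (-560 + 231) - 417608 = -329 - 417608 = -417937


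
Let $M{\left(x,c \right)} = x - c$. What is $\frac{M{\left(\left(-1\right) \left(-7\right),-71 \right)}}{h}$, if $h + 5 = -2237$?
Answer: $- \frac{39}{1121} \approx -0.03479$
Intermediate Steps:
$h = -2242$ ($h = -5 - 2237 = -2242$)
$\frac{M{\left(\left(-1\right) \left(-7\right),-71 \right)}}{h} = \frac{\left(-1\right) \left(-7\right) - -71}{-2242} = \left(7 + 71\right) \left(- \frac{1}{2242}\right) = 78 \left(- \frac{1}{2242}\right) = - \frac{39}{1121}$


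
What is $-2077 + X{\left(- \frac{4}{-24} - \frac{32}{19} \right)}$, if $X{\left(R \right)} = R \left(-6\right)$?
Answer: $- \frac{39290}{19} \approx -2067.9$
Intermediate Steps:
$X{\left(R \right)} = - 6 R$
$-2077 + X{\left(- \frac{4}{-24} - \frac{32}{19} \right)} = -2077 - 6 \left(- \frac{4}{-24} - \frac{32}{19}\right) = -2077 - 6 \left(\left(-4\right) \left(- \frac{1}{24}\right) - \frac{32}{19}\right) = -2077 - 6 \left(\frac{1}{6} - \frac{32}{19}\right) = -2077 - - \frac{173}{19} = -2077 + \frac{173}{19} = - \frac{39290}{19}$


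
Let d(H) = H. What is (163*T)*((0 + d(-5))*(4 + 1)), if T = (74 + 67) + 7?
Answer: -603100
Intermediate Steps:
T = 148 (T = 141 + 7 = 148)
(163*T)*((0 + d(-5))*(4 + 1)) = (163*148)*((0 - 5)*(4 + 1)) = 24124*(-5*5) = 24124*(-25) = -603100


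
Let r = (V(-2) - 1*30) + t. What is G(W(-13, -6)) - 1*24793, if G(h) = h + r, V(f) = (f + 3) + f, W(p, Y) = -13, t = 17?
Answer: -24820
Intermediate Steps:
V(f) = 3 + 2*f (V(f) = (3 + f) + f = 3 + 2*f)
r = -14 (r = ((3 + 2*(-2)) - 1*30) + 17 = ((3 - 4) - 30) + 17 = (-1 - 30) + 17 = -31 + 17 = -14)
G(h) = -14 + h (G(h) = h - 14 = -14 + h)
G(W(-13, -6)) - 1*24793 = (-14 - 13) - 1*24793 = -27 - 24793 = -24820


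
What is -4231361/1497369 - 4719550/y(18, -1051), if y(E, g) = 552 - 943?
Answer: 307184930513/25455273 ≈ 12068.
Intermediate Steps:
y(E, g) = -391
-4231361/1497369 - 4719550/y(18, -1051) = -4231361/1497369 - 4719550/(-391) = -4231361*1/1497369 - 4719550*(-1/391) = -4231361/1497369 + 4719550/391 = 307184930513/25455273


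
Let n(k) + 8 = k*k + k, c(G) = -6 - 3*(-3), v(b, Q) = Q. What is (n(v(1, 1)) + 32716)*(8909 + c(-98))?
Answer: 291511520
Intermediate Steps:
c(G) = 3 (c(G) = -6 + 9 = 3)
n(k) = -8 + k + k**2 (n(k) = -8 + (k*k + k) = -8 + (k**2 + k) = -8 + (k + k**2) = -8 + k + k**2)
(n(v(1, 1)) + 32716)*(8909 + c(-98)) = ((-8 + 1 + 1**2) + 32716)*(8909 + 3) = ((-8 + 1 + 1) + 32716)*8912 = (-6 + 32716)*8912 = 32710*8912 = 291511520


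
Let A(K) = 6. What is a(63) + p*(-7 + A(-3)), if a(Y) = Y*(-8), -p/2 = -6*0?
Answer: -504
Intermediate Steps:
p = 0 (p = -(-12)*0 = -2*0 = 0)
a(Y) = -8*Y
a(63) + p*(-7 + A(-3)) = -8*63 + 0*(-7 + 6) = -504 + 0*(-1) = -504 + 0 = -504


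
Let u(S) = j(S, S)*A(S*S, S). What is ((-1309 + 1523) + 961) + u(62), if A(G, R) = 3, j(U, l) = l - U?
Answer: 1175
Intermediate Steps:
u(S) = 0 (u(S) = (S - S)*3 = 0*3 = 0)
((-1309 + 1523) + 961) + u(62) = ((-1309 + 1523) + 961) + 0 = (214 + 961) + 0 = 1175 + 0 = 1175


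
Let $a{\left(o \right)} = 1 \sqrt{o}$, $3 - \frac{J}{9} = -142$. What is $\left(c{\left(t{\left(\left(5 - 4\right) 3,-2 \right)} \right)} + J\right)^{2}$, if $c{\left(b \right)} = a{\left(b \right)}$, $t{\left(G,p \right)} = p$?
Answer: $\left(1305 + i \sqrt{2}\right)^{2} \approx 1.703 \cdot 10^{6} + 3691.0 i$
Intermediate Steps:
$J = 1305$ ($J = 27 - -1278 = 27 + 1278 = 1305$)
$a{\left(o \right)} = \sqrt{o}$
$c{\left(b \right)} = \sqrt{b}$
$\left(c{\left(t{\left(\left(5 - 4\right) 3,-2 \right)} \right)} + J\right)^{2} = \left(\sqrt{-2} + 1305\right)^{2} = \left(i \sqrt{2} + 1305\right)^{2} = \left(1305 + i \sqrt{2}\right)^{2}$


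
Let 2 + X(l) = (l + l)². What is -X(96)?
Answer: -36862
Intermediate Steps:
X(l) = -2 + 4*l² (X(l) = -2 + (l + l)² = -2 + (2*l)² = -2 + 4*l²)
-X(96) = -(-2 + 4*96²) = -(-2 + 4*9216) = -(-2 + 36864) = -1*36862 = -36862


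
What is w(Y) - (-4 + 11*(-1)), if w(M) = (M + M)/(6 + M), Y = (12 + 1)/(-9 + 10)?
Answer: 311/19 ≈ 16.368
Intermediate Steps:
Y = 13 (Y = 13/1 = 13*1 = 13)
w(M) = 2*M/(6 + M) (w(M) = (2*M)/(6 + M) = 2*M/(6 + M))
w(Y) - (-4 + 11*(-1)) = 2*13/(6 + 13) - (-4 + 11*(-1)) = 2*13/19 - (-4 - 11) = 2*13*(1/19) - 1*(-15) = 26/19 + 15 = 311/19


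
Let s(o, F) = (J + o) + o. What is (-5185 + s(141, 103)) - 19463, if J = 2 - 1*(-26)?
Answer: -24338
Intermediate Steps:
J = 28 (J = 2 + 26 = 28)
s(o, F) = 28 + 2*o (s(o, F) = (28 + o) + o = 28 + 2*o)
(-5185 + s(141, 103)) - 19463 = (-5185 + (28 + 2*141)) - 19463 = (-5185 + (28 + 282)) - 19463 = (-5185 + 310) - 19463 = -4875 - 19463 = -24338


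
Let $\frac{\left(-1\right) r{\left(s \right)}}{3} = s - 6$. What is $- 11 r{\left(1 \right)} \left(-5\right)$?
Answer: $825$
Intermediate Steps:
$r{\left(s \right)} = 18 - 3 s$ ($r{\left(s \right)} = - 3 \left(s - 6\right) = - 3 \left(-6 + s\right) = 18 - 3 s$)
$- 11 r{\left(1 \right)} \left(-5\right) = - 11 \left(18 - 3\right) \left(-5\right) = \left(-11\right) 15 \left(-5\right) = \left(-165\right) \left(-5\right) = 825$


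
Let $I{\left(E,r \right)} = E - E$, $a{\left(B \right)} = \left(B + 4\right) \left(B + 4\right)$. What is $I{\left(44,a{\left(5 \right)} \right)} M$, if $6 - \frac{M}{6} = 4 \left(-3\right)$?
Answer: $0$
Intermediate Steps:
$a{\left(B \right)} = \left(4 + B\right)^{2}$ ($a{\left(B \right)} = \left(4 + B\right) \left(4 + B\right) = \left(4 + B\right)^{2}$)
$I{\left(E,r \right)} = 0$
$M = 108$ ($M = 36 - 6 \cdot 4 \left(-3\right) = 36 - -72 = 36 + 72 = 108$)
$I{\left(44,a{\left(5 \right)} \right)} M = 0 \cdot 108 = 0$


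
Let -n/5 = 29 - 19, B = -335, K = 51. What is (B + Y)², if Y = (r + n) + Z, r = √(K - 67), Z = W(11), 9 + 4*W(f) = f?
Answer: 591297/4 - 3076*I ≈ 1.4782e+5 - 3076.0*I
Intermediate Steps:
W(f) = -9/4 + f/4
Z = ½ (Z = -9/4 + (¼)*11 = -9/4 + 11/4 = ½ ≈ 0.50000)
r = 4*I (r = √(51 - 67) = √(-16) = 4*I ≈ 4.0*I)
n = -50 (n = -5*(29 - 19) = -5*10 = -50)
Y = -99/2 + 4*I (Y = (4*I - 50) + ½ = (-50 + 4*I) + ½ = -99/2 + 4*I ≈ -49.5 + 4.0*I)
(B + Y)² = (-335 + (-99/2 + 4*I))² = (-769/2 + 4*I)²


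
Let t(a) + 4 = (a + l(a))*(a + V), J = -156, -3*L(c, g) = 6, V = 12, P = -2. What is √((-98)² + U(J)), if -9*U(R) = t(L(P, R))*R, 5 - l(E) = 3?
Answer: 2*√21453/3 ≈ 97.646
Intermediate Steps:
l(E) = 2 (l(E) = 5 - 1*3 = 5 - 3 = 2)
L(c, g) = -2 (L(c, g) = -⅓*6 = -2)
t(a) = -4 + (2 + a)*(12 + a) (t(a) = -4 + (a + 2)*(a + 12) = -4 + (2 + a)*(12 + a))
U(R) = 4*R/9 (U(R) = -(20 + (-2)² + 14*(-2))*R/9 = -(20 + 4 - 28)*R/9 = -(-4)*R/9 = 4*R/9)
√((-98)² + U(J)) = √((-98)² + (4/9)*(-156)) = √(9604 - 208/3) = √(28604/3) = 2*√21453/3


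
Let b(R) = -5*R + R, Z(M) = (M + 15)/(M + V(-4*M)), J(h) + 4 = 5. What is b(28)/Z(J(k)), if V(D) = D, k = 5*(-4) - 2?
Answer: 21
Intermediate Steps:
k = -22 (k = -20 - 2 = -22)
J(h) = 1 (J(h) = -4 + 5 = 1)
Z(M) = -(15 + M)/(3*M) (Z(M) = (M + 15)/(M - 4*M) = (15 + M)/((-3*M)) = (15 + M)*(-1/(3*M)) = -(15 + M)/(3*M))
b(R) = -4*R
b(28)/Z(J(k)) = (-4*28)/(((⅓)*(-15 - 1*1)/1)) = -112*3/(-15 - 1) = -112/((⅓)*1*(-16)) = -112/(-16/3) = -112*(-3/16) = 21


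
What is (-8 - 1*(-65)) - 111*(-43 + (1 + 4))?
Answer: 4275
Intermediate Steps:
(-8 - 1*(-65)) - 111*(-43 + (1 + 4)) = (-8 + 65) - 111*(-43 + 5) = 57 - 111*(-38) = 57 + 4218 = 4275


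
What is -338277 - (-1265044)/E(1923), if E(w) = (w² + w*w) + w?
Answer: -2502497898293/7397781 ≈ -3.3828e+5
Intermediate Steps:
E(w) = w + 2*w² (E(w) = (w² + w²) + w = 2*w² + w = w + 2*w²)
-338277 - (-1265044)/E(1923) = -338277 - (-1265044)/(1923*(1 + 2*1923)) = -338277 - (-1265044)/(1923*(1 + 3846)) = -338277 - (-1265044)/(1923*3847) = -338277 - (-1265044)/7397781 = -338277 - 1*(-1265044/7397781) = -338277 + 1265044/7397781 = -2502497898293/7397781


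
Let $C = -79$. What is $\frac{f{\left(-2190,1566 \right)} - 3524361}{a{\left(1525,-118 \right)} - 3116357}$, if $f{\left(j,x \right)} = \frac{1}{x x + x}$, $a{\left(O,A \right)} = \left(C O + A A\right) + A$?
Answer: $\frac{8648506993841}{7909054407972} \approx 1.0935$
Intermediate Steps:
$a{\left(O,A \right)} = A + A^{2} - 79 O$ ($a{\left(O,A \right)} = \left(- 79 O + A A\right) + A = \left(- 79 O + A^{2}\right) + A = \left(A^{2} - 79 O\right) + A = A + A^{2} - 79 O$)
$f{\left(j,x \right)} = \frac{1}{x + x^{2}}$ ($f{\left(j,x \right)} = \frac{1}{x^{2} + x} = \frac{1}{x + x^{2}}$)
$\frac{f{\left(-2190,1566 \right)} - 3524361}{a{\left(1525,-118 \right)} - 3116357} = \frac{\frac{1}{1566 \left(1 + 1566\right)} - 3524361}{\left(-118 + \left(-118\right)^{2} - 120475\right) - 3116357} = \frac{\frac{1}{1566 \cdot 1567} - 3524361}{\left(-118 + 13924 - 120475\right) - 3116357} = \frac{\frac{1}{1566} \cdot \frac{1}{1567} - 3524361}{-106669 - 3116357} = \frac{\frac{1}{2453922} - 3524361}{-3223026} = \left(- \frac{8648506993841}{2453922}\right) \left(- \frac{1}{3223026}\right) = \frac{8648506993841}{7909054407972}$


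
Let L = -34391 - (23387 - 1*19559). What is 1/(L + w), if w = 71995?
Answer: 1/33776 ≈ 2.9607e-5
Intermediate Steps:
L = -38219 (L = -34391 - (23387 - 19559) = -34391 - 1*3828 = -34391 - 3828 = -38219)
1/(L + w) = 1/(-38219 + 71995) = 1/33776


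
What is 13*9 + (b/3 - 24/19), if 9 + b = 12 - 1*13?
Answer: 6407/57 ≈ 112.40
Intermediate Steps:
b = -10 (b = -9 + (12 - 1*13) = -9 + (12 - 13) = -9 - 1 = -10)
13*9 + (b/3 - 24/19) = 13*9 + (-10/3 - 24/19) = 117 + (-10*⅓ - 24*1/19) = 117 + (-10/3 - 24/19) = 117 - 262/57 = 6407/57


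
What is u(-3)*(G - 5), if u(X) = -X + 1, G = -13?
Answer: -72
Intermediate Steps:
u(X) = 1 - X
u(-3)*(G - 5) = (1 - 1*(-3))*(-13 - 5) = (1 + 3)*(-18) = 4*(-18) = -72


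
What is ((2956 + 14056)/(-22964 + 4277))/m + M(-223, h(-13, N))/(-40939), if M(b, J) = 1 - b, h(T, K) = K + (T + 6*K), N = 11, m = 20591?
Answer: -86888074076/15752672871963 ≈ -0.0055158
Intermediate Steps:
h(T, K) = T + 7*K
((2956 + 14056)/(-22964 + 4277))/m + M(-223, h(-13, N))/(-40939) = ((2956 + 14056)/(-22964 + 4277))/20591 + (1 - 1*(-223))/(-40939) = (17012/(-18687))*(1/20591) + (1 + 223)*(-1/40939) = (17012*(-1/18687))*(1/20591) + 224*(-1/40939) = -17012/18687*1/20591 - 224/40939 = -17012/384784017 - 224/40939 = -86888074076/15752672871963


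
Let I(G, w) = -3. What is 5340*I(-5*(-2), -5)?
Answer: -16020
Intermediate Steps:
5340*I(-5*(-2), -5) = 5340*(-3) = -16020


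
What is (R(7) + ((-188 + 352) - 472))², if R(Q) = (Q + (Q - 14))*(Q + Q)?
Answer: 94864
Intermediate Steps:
R(Q) = 2*Q*(-14 + 2*Q) (R(Q) = (Q + (-14 + Q))*(2*Q) = (-14 + 2*Q)*(2*Q) = 2*Q*(-14 + 2*Q))
(R(7) + ((-188 + 352) - 472))² = (4*7*(-7 + 7) + ((-188 + 352) - 472))² = (4*7*0 + (164 - 472))² = (0 - 308)² = (-308)² = 94864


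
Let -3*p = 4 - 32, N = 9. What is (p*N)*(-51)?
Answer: -4284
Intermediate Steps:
p = 28/3 (p = -(4 - 32)/3 = -⅓*(-28) = 28/3 ≈ 9.3333)
(p*N)*(-51) = ((28/3)*9)*(-51) = 84*(-51) = -4284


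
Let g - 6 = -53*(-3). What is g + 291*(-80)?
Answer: -23115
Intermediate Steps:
g = 165 (g = 6 - 53*(-3) = 6 + 159 = 165)
g + 291*(-80) = 165 + 291*(-80) = 165 - 23280 = -23115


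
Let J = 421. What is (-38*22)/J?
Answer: -836/421 ≈ -1.9857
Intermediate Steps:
(-38*22)/J = -38*22/421 = -836*1/421 = -836/421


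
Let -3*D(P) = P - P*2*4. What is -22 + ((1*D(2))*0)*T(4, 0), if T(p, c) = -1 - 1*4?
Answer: -22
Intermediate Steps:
T(p, c) = -5 (T(p, c) = -1 - 4 = -5)
D(P) = 7*P/3 (D(P) = -(P - P*2*4)/3 = -(P - 2*P*4)/3 = -(P - 8*P)/3 = -(-7)*P/3 = 7*P/3)
-22 + ((1*D(2))*0)*T(4, 0) = -22 + ((1*((7/3)*2))*0)*(-5) = -22 + ((1*(14/3))*0)*(-5) = -22 + ((14/3)*0)*(-5) = -22 + 0*(-5) = -22 + 0 = -22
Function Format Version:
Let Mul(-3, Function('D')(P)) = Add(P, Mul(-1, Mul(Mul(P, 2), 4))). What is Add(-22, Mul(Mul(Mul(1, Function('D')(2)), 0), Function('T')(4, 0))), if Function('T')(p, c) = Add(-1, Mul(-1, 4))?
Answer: -22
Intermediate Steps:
Function('T')(p, c) = -5 (Function('T')(p, c) = Add(-1, -4) = -5)
Function('D')(P) = Mul(Rational(7, 3), P) (Function('D')(P) = Mul(Rational(-1, 3), Add(P, Mul(-1, Mul(Mul(P, 2), 4)))) = Mul(Rational(-1, 3), Add(P, Mul(-1, Mul(Mul(2, P), 4)))) = Mul(Rational(-1, 3), Add(P, Mul(-1, Mul(8, P)))) = Mul(Rational(-1, 3), Add(P, Mul(-8, P))) = Mul(Rational(-1, 3), Mul(-7, P)) = Mul(Rational(7, 3), P))
Add(-22, Mul(Mul(Mul(1, Function('D')(2)), 0), Function('T')(4, 0))) = Add(-22, Mul(Mul(Mul(1, Mul(Rational(7, 3), 2)), 0), -5)) = Add(-22, Mul(Mul(Mul(1, Rational(14, 3)), 0), -5)) = Add(-22, Mul(Mul(Rational(14, 3), 0), -5)) = Add(-22, Mul(0, -5)) = Add(-22, 0) = -22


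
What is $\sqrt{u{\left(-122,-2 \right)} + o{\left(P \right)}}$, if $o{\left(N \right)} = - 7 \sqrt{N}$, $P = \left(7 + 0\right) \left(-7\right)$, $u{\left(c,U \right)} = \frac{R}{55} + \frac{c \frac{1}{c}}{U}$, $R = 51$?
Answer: $\frac{\sqrt{5170 - 592900 i}}{110} \approx 4.9714 - 4.9282 i$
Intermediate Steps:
$u{\left(c,U \right)} = \frac{51}{55} + \frac{1}{U}$ ($u{\left(c,U \right)} = \frac{51}{55} + \frac{c \frac{1}{c}}{U} = 51 \cdot \frac{1}{55} + 1 \frac{1}{U} = \frac{51}{55} + \frac{1}{U}$)
$P = -49$ ($P = 7 \left(-7\right) = -49$)
$\sqrt{u{\left(-122,-2 \right)} + o{\left(P \right)}} = \sqrt{\left(\frac{51}{55} + \frac{1}{-2}\right) - 7 \sqrt{-49}} = \sqrt{\left(\frac{51}{55} - \frac{1}{2}\right) - 7 \cdot 7 i} = \sqrt{\frac{47}{110} - 49 i}$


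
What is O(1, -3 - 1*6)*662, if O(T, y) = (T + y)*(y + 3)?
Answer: 31776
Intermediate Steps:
O(T, y) = (3 + y)*(T + y) (O(T, y) = (T + y)*(3 + y) = (3 + y)*(T + y))
O(1, -3 - 1*6)*662 = ((-3 - 1*6)**2 + 3*1 + 3*(-3 - 1*6) + 1*(-3 - 1*6))*662 = ((-3 - 6)**2 + 3 + 3*(-3 - 6) + 1*(-3 - 6))*662 = ((-9)**2 + 3 + 3*(-9) + 1*(-9))*662 = (81 + 3 - 27 - 9)*662 = 48*662 = 31776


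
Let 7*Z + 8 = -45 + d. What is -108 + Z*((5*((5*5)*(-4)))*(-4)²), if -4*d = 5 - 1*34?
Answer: 365244/7 ≈ 52178.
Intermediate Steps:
d = 29/4 (d = -(5 - 1*34)/4 = -(5 - 34)/4 = -¼*(-29) = 29/4 ≈ 7.2500)
Z = -183/28 (Z = -8/7 + (-45 + 29/4)/7 = -8/7 + (⅐)*(-151/4) = -8/7 - 151/28 = -183/28 ≈ -6.5357)
-108 + Z*((5*((5*5)*(-4)))*(-4)²) = -108 - 183*5*((5*5)*(-4))*(-4)²/28 = -108 - 183*5*(25*(-4))*16/28 = -108 - 183*5*(-100)*16/28 = -108 - (-22875)*16/7 = -108 - 183/28*(-8000) = -108 + 366000/7 = 365244/7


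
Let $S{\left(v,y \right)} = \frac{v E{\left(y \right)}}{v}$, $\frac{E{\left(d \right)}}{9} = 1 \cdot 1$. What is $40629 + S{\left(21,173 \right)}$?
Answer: $40638$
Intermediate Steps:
$E{\left(d \right)} = 9$ ($E{\left(d \right)} = 9 \cdot 1 \cdot 1 = 9 \cdot 1 = 9$)
$S{\left(v,y \right)} = 9$ ($S{\left(v,y \right)} = \frac{v 9}{v} = \frac{9 v}{v} = 9$)
$40629 + S{\left(21,173 \right)} = 40629 + 9 = 40638$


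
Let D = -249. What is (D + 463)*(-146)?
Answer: -31244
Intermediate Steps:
(D + 463)*(-146) = (-249 + 463)*(-146) = 214*(-146) = -31244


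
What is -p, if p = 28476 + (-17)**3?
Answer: -23563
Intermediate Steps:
p = 23563 (p = 28476 - 4913 = 23563)
-p = -1*23563 = -23563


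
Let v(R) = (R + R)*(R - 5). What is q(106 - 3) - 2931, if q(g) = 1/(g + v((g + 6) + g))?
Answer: -257549900/87871 ≈ -2931.0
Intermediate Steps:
v(R) = 2*R*(-5 + R) (v(R) = (2*R)*(-5 + R) = 2*R*(-5 + R))
q(g) = 1/(g + 2*(1 + 2*g)*(6 + 2*g)) (q(g) = 1/(g + 2*((g + 6) + g)*(-5 + ((g + 6) + g))) = 1/(g + 2*((6 + g) + g)*(-5 + ((6 + g) + g))) = 1/(g + 2*(6 + 2*g)*(-5 + (6 + 2*g))) = 1/(g + 2*(6 + 2*g)*(1 + 2*g)) = 1/(g + 2*(1 + 2*g)*(6 + 2*g)))
q(106 - 3) - 2931 = 1/(12 + 8*(106 - 3)**2 + 29*(106 - 3)) - 2931 = 1/(12 + 8*103**2 + 29*103) - 2931 = 1/(12 + 8*10609 + 2987) - 2931 = 1/(12 + 84872 + 2987) - 2931 = 1/87871 - 2931 = -257549900/87871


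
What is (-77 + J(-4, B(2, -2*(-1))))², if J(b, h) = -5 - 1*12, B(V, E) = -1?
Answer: 8836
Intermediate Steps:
J(b, h) = -17 (J(b, h) = -5 - 12 = -17)
(-77 + J(-4, B(2, -2*(-1))))² = (-77 - 17)² = (-94)² = 8836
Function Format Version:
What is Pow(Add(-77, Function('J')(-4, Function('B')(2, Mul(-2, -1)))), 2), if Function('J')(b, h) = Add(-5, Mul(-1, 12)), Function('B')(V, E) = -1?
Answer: 8836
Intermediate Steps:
Function('J')(b, h) = -17 (Function('J')(b, h) = Add(-5, -12) = -17)
Pow(Add(-77, Function('J')(-4, Function('B')(2, Mul(-2, -1)))), 2) = Pow(Add(-77, -17), 2) = Pow(-94, 2) = 8836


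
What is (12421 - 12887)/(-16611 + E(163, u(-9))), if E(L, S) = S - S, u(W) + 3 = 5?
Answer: 466/16611 ≈ 0.028054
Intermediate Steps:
u(W) = 2 (u(W) = -3 + 5 = 2)
E(L, S) = 0
(12421 - 12887)/(-16611 + E(163, u(-9))) = (12421 - 12887)/(-16611 + 0) = -466/(-16611) = -466*(-1/16611) = 466/16611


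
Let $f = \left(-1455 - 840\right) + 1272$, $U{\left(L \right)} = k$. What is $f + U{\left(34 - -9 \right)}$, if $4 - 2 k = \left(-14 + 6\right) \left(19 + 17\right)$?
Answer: $-877$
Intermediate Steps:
$k = 146$ ($k = 2 - \frac{\left(-14 + 6\right) \left(19 + 17\right)}{2} = 2 - \frac{\left(-8\right) 36}{2} = 2 - -144 = 2 + 144 = 146$)
$U{\left(L \right)} = 146$
$f = -1023$ ($f = -2295 + 1272 = -1023$)
$f + U{\left(34 - -9 \right)} = -1023 + 146 = -877$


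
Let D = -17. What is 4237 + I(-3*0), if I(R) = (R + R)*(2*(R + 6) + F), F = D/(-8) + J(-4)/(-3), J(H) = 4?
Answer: 4237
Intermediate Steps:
F = 19/24 (F = -17/(-8) + 4/(-3) = -17*(-⅛) + 4*(-⅓) = 17/8 - 4/3 = 19/24 ≈ 0.79167)
I(R) = 2*R*(307/24 + 2*R) (I(R) = (R + R)*(2*(R + 6) + 19/24) = (2*R)*(2*(6 + R) + 19/24) = (2*R)*((12 + 2*R) + 19/24) = (2*R)*(307/24 + 2*R) = 2*R*(307/24 + 2*R))
4237 + I(-3*0) = 4237 + (-3*0)*(307 + 48*(-3*0))/12 = 4237 + (1/12)*0*(307 + 48*0) = 4237 + (1/12)*0*(307 + 0) = 4237 + (1/12)*0*307 = 4237 + 0 = 4237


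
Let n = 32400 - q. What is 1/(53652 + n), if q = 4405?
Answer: 1/81647 ≈ 1.2248e-5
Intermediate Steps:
n = 27995 (n = 32400 - 1*4405 = 32400 - 4405 = 27995)
1/(53652 + n) = 1/(53652 + 27995) = 1/81647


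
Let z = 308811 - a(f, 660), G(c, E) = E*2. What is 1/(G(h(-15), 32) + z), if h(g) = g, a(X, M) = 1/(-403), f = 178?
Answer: 403/124476626 ≈ 3.2376e-6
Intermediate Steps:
a(X, M) = -1/403
G(c, E) = 2*E
z = 124450834/403 (z = 308811 - 1*(-1/403) = 308811 + 1/403 = 124450834/403 ≈ 3.0881e+5)
1/(G(h(-15), 32) + z) = 1/(2*32 + 124450834/403) = 1/(64 + 124450834/403) = 1/(124476626/403) = 403/124476626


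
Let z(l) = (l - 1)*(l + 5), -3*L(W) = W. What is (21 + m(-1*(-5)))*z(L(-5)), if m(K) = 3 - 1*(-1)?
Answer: 1000/9 ≈ 111.11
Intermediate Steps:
L(W) = -W/3
m(K) = 4 (m(K) = 3 + 1 = 4)
z(l) = (-1 + l)*(5 + l)
(21 + m(-1*(-5)))*z(L(-5)) = (21 + 4)*(-5 + (-1/3*(-5))**2 + 4*(-1/3*(-5))) = 25*(-5 + (5/3)**2 + 4*(5/3)) = 25*(-5 + 25/9 + 20/3) = 25*(40/9) = 1000/9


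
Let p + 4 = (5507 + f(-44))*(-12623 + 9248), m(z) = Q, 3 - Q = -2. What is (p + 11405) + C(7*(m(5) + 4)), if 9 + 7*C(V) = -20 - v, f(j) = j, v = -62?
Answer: -128983535/7 ≈ -1.8426e+7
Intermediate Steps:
Q = 5 (Q = 3 - 1*(-2) = 3 + 2 = 5)
m(z) = 5
p = -18437629 (p = -4 + (5507 - 44)*(-12623 + 9248) = -4 + 5463*(-3375) = -4 - 18437625 = -18437629)
C(V) = 33/7 (C(V) = -9/7 + (-20 - 1*(-62))/7 = -9/7 + (-20 + 62)/7 = -9/7 + (1/7)*42 = -9/7 + 6 = 33/7)
(p + 11405) + C(7*(m(5) + 4)) = (-18437629 + 11405) + 33/7 = -18426224 + 33/7 = -128983535/7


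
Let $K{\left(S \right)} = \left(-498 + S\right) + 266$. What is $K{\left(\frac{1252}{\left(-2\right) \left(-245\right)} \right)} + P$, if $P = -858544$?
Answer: $- \frac{210399494}{245} \approx -8.5877 \cdot 10^{5}$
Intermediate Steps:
$K{\left(S \right)} = -232 + S$
$K{\left(\frac{1252}{\left(-2\right) \left(-245\right)} \right)} + P = \left(-232 + \frac{1252}{\left(-2\right) \left(-245\right)}\right) - 858544 = \left(-232 + \frac{1252}{490}\right) - 858544 = \left(-232 + 1252 \cdot \frac{1}{490}\right) - 858544 = \left(-232 + \frac{626}{245}\right) - 858544 = - \frac{56214}{245} - 858544 = - \frac{210399494}{245}$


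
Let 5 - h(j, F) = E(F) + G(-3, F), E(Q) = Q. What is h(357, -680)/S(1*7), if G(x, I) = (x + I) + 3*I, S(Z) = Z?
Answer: 3408/7 ≈ 486.86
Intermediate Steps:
G(x, I) = x + 4*I (G(x, I) = (I + x) + 3*I = x + 4*I)
h(j, F) = 8 - 5*F (h(j, F) = 5 - (F + (-3 + 4*F)) = 5 - (-3 + 5*F) = 5 + (3 - 5*F) = 8 - 5*F)
h(357, -680)/S(1*7) = (8 - 5*(-680))/((1*7)) = (8 + 3400)/7 = 3408*(⅐) = 3408/7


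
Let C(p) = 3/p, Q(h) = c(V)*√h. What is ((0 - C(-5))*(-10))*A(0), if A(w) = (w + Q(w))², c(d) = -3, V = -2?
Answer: 0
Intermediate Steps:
Q(h) = -3*√h
A(w) = (w - 3*√w)²
((0 - C(-5))*(-10))*A(0) = ((0 - 3/(-5))*(-10))*(0 - 3*√0)² = ((0 - 3*(-1)/5)*(-10))*(0 - 3*0)² = ((0 - 1*(-⅗))*(-10))*(0 + 0)² = ((0 + ⅗)*(-10))*0² = ((⅗)*(-10))*0 = -6*0 = 0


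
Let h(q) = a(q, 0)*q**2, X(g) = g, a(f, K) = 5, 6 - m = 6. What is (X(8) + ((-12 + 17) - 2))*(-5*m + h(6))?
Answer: 1980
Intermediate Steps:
m = 0 (m = 6 - 1*6 = 6 - 6 = 0)
h(q) = 5*q**2
(X(8) + ((-12 + 17) - 2))*(-5*m + h(6)) = (8 + ((-12 + 17) - 2))*(-5*0 + 5*6**2) = (8 + (5 - 2))*(0 + 5*36) = (8 + 3)*(0 + 180) = 11*180 = 1980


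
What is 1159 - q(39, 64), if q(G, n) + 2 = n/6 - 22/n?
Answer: 110465/96 ≈ 1150.7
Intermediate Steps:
q(G, n) = -2 - 22/n + n/6 (q(G, n) = -2 + (n/6 - 22/n) = -2 + (-22/n + n/6) = -2 - 22/n + n/6)
1159 - q(39, 64) = 1159 - (-2 - 22/64 + (1/6)*64) = 1159 - (-2 - 22*1/64 + 32/3) = 1159 - (-2 - 11/32 + 32/3) = 1159 - 1*799/96 = 1159 - 799/96 = 110465/96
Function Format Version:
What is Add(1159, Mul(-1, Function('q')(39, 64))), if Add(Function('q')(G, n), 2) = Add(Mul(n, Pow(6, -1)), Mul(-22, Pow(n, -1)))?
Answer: Rational(110465, 96) ≈ 1150.7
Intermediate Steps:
Function('q')(G, n) = Add(-2, Mul(-22, Pow(n, -1)), Mul(Rational(1, 6), n)) (Function('q')(G, n) = Add(-2, Add(Mul(n, Pow(6, -1)), Mul(-22, Pow(n, -1)))) = Add(-2, Add(Mul(n, Rational(1, 6)), Mul(-22, Pow(n, -1)))) = Add(-2, Add(Mul(Rational(1, 6), n), Mul(-22, Pow(n, -1)))) = Add(-2, Add(Mul(-22, Pow(n, -1)), Mul(Rational(1, 6), n))) = Add(-2, Mul(-22, Pow(n, -1)), Mul(Rational(1, 6), n)))
Add(1159, Mul(-1, Function('q')(39, 64))) = Add(1159, Mul(-1, Add(-2, Mul(-22, Pow(64, -1)), Mul(Rational(1, 6), 64)))) = Add(1159, Mul(-1, Add(-2, Mul(-22, Rational(1, 64)), Rational(32, 3)))) = Add(1159, Mul(-1, Add(-2, Rational(-11, 32), Rational(32, 3)))) = Add(1159, Mul(-1, Rational(799, 96))) = Add(1159, Rational(-799, 96)) = Rational(110465, 96)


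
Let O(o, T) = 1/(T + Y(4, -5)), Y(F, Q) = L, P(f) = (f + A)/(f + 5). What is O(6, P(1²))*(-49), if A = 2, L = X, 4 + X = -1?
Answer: 98/9 ≈ 10.889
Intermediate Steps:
X = -5 (X = -4 - 1 = -5)
L = -5
P(f) = (2 + f)/(5 + f) (P(f) = (f + 2)/(f + 5) = (2 + f)/(5 + f))
Y(F, Q) = -5
O(o, T) = 1/(-5 + T) (O(o, T) = 1/(T - 5) = 1/(-5 + T))
O(6, P(1²))*(-49) = -49/(-5 + (2 + 1²)/(5 + 1²)) = -49/(-5 + (2 + 1)/(5 + 1)) = -49/(-5 + 3/6) = -49/(-5 + (⅙)*3) = -49/(-5 + ½) = -49/(-9/2) = -2/9*(-49) = 98/9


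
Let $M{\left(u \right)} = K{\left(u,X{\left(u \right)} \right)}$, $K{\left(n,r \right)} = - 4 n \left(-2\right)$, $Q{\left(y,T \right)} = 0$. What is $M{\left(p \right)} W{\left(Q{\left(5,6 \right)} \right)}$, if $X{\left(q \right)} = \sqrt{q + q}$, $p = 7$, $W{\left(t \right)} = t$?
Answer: $0$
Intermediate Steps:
$X{\left(q \right)} = \sqrt{2} \sqrt{q}$ ($X{\left(q \right)} = \sqrt{2 q} = \sqrt{2} \sqrt{q}$)
$K{\left(n,r \right)} = 8 n$
$M{\left(u \right)} = 8 u$
$M{\left(p \right)} W{\left(Q{\left(5,6 \right)} \right)} = 8 \cdot 7 \cdot 0 = 56 \cdot 0 = 0$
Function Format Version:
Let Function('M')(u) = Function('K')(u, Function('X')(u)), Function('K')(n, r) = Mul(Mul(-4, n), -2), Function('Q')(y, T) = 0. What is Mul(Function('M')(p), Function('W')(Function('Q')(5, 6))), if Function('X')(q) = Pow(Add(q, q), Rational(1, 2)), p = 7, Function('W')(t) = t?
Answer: 0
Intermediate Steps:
Function('X')(q) = Mul(Pow(2, Rational(1, 2)), Pow(q, Rational(1, 2))) (Function('X')(q) = Pow(Mul(2, q), Rational(1, 2)) = Mul(Pow(2, Rational(1, 2)), Pow(q, Rational(1, 2))))
Function('K')(n, r) = Mul(8, n)
Function('M')(u) = Mul(8, u)
Mul(Function('M')(p), Function('W')(Function('Q')(5, 6))) = Mul(Mul(8, 7), 0) = Mul(56, 0) = 0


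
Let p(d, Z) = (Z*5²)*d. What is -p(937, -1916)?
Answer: 44882300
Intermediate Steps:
p(d, Z) = 25*Z*d (p(d, Z) = (Z*25)*d = (25*Z)*d = 25*Z*d)
-p(937, -1916) = -25*(-1916)*937 = -1*(-44882300) = 44882300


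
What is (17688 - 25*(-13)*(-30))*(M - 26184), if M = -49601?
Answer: -601581330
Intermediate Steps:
(17688 - 25*(-13)*(-30))*(M - 26184) = (17688 - 25*(-13)*(-30))*(-49601 - 26184) = (17688 + 325*(-30))*(-75785) = (17688 - 9750)*(-75785) = 7938*(-75785) = -601581330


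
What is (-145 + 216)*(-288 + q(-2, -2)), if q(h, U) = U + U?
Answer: -20732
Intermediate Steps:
q(h, U) = 2*U
(-145 + 216)*(-288 + q(-2, -2)) = (-145 + 216)*(-288 + 2*(-2)) = 71*(-288 - 4) = 71*(-292) = -20732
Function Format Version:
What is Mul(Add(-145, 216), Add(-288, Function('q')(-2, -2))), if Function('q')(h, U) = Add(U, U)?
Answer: -20732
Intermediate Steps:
Function('q')(h, U) = Mul(2, U)
Mul(Add(-145, 216), Add(-288, Function('q')(-2, -2))) = Mul(Add(-145, 216), Add(-288, Mul(2, -2))) = Mul(71, Add(-288, -4)) = Mul(71, -292) = -20732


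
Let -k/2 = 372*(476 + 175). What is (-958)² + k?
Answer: 433420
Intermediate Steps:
k = -484344 (k = -744*(476 + 175) = -744*651 = -2*242172 = -484344)
(-958)² + k = (-958)² - 484344 = 917764 - 484344 = 433420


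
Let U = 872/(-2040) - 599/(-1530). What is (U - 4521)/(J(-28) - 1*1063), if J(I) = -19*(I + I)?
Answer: -1383437/306 ≈ -4521.0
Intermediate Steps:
J(I) = -38*I
U = -11/306 (U = 872*(-1/2040) - 599*(-1/1530) = -109/255 + 599/1530 = -11/306 ≈ -0.035948)
(U - 4521)/(J(-28) - 1*1063) = (-11/306 - 4521)/(-38*(-28) - 1*1063) = -1383437/(306*(1064 - 1063)) = -1383437/306/1 = -1383437/306*1 = -1383437/306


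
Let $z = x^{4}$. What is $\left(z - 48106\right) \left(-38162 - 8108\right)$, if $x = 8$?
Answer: $2036342700$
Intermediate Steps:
$z = 4096$ ($z = 8^{4} = 4096$)
$\left(z - 48106\right) \left(-38162 - 8108\right) = \left(4096 - 48106\right) \left(-38162 - 8108\right) = \left(-44010\right) \left(-46270\right) = 2036342700$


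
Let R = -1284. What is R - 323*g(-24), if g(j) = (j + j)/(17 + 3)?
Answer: -2544/5 ≈ -508.80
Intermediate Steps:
g(j) = j/10 (g(j) = (2*j)/20 = (2*j)*(1/20) = j/10)
R - 323*g(-24) = -1284 - 323*(-24)/10 = -1284 - 323*(-12/5) = -1284 + 3876/5 = -2544/5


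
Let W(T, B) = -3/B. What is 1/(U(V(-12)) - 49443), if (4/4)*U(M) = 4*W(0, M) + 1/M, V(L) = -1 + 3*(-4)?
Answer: -13/642748 ≈ -2.0226e-5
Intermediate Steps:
V(L) = -13 (V(L) = -1 - 12 = -13)
U(M) = -11/M (U(M) = 4*(-3/M) + 1/M = -12/M + 1/M = -11/M)
1/(U(V(-12)) - 49443) = 1/(-11/(-13) - 49443) = 1/(-11*(-1/13) - 49443) = 1/(11/13 - 49443) = 1/(-642748/13) = -13/642748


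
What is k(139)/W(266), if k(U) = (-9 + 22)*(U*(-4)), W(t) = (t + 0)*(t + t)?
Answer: -1807/35378 ≈ -0.051077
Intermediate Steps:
W(t) = 2*t² (W(t) = t*(2*t) = 2*t²)
k(U) = -52*U (k(U) = 13*(-4*U) = -52*U)
k(139)/W(266) = (-52*139)/((2*266²)) = -7228/(2*70756) = -7228/141512 = -7228*1/141512 = -1807/35378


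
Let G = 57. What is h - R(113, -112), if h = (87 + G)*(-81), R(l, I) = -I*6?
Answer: -12336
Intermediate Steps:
R(l, I) = -6*I
h = -11664 (h = (87 + 57)*(-81) = 144*(-81) = -11664)
h - R(113, -112) = -11664 - (-6)*(-112) = -11664 - 1*672 = -11664 - 672 = -12336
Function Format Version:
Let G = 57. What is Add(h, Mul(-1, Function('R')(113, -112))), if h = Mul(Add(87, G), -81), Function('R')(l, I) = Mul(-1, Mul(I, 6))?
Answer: -12336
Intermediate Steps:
Function('R')(l, I) = Mul(-6, I) (Function('R')(l, I) = Mul(-1, Mul(6, I)) = Mul(-6, I))
h = -11664 (h = Mul(Add(87, 57), -81) = Mul(144, -81) = -11664)
Add(h, Mul(-1, Function('R')(113, -112))) = Add(-11664, Mul(-1, Mul(-6, -112))) = Add(-11664, Mul(-1, 672)) = Add(-11664, -672) = -12336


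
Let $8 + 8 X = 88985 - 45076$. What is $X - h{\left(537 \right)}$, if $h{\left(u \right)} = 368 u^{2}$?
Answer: $- \frac{848914435}{8} \approx -1.0611 \cdot 10^{8}$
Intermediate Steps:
$X = \frac{43901}{8}$ ($X = -1 + \frac{88985 - 45076}{8} = -1 + \frac{1}{8} \cdot 43909 = -1 + \frac{43909}{8} = \frac{43901}{8} \approx 5487.6$)
$X - h{\left(537 \right)} = \frac{43901}{8} - 368 \cdot 537^{2} = \frac{43901}{8} - 368 \cdot 288369 = \frac{43901}{8} - 106119792 = - \frac{848914435}{8}$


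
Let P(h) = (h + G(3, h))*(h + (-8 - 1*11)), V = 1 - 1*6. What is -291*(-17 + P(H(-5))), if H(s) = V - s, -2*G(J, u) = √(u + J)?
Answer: 4947 - 5529*√3/2 ≈ 158.75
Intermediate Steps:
G(J, u) = -√(J + u)/2 (G(J, u) = -√(u + J)/2 = -√(J + u)/2)
V = -5 (V = 1 - 6 = -5)
H(s) = -5 - s
P(h) = (-19 + h)*(h - √(3 + h)/2) (P(h) = (h - √(3 + h)/2)*(h + (-8 - 1*11)) = (h - √(3 + h)/2)*(h + (-8 - 11)) = (h - √(3 + h)/2)*(h - 19) = (h - √(3 + h)/2)*(-19 + h) = (-19 + h)*(h - √(3 + h)/2))
-291*(-17 + P(H(-5))) = -291*(-17 + ((-5 - 1*(-5))² - 19*(-5 - 1*(-5)) + 19*√(3 + (-5 - 1*(-5)))/2 - (-5 - 1*(-5))*√(3 + (-5 - 1*(-5)))/2)) = -291*(-17 + ((-5 + 5)² - 19*(-5 + 5) + 19*√(3 + (-5 + 5))/2 - (-5 + 5)*√(3 + (-5 + 5))/2)) = -291*(-17 + (0² - 19*0 + 19*√(3 + 0)/2 - ½*0*√(3 + 0))) = -291*(-17 + (0 + 0 + 19*√3/2 - ½*0*√3)) = -291*(-17 + (0 + 0 + 19*√3/2 + 0)) = -291*(-17 + 19*√3/2) = 4947 - 5529*√3/2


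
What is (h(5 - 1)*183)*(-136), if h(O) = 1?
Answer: -24888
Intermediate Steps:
(h(5 - 1)*183)*(-136) = (1*183)*(-136) = 183*(-136) = -24888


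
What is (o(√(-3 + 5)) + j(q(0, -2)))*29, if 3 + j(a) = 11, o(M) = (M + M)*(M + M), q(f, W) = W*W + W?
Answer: 464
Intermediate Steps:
q(f, W) = W + W² (q(f, W) = W² + W = W + W²)
o(M) = 4*M² (o(M) = (2*M)*(2*M) = 4*M²)
j(a) = 8 (j(a) = -3 + 11 = 8)
(o(√(-3 + 5)) + j(q(0, -2)))*29 = (4*(√(-3 + 5))² + 8)*29 = (4*(√2)² + 8)*29 = (4*2 + 8)*29 = (8 + 8)*29 = 16*29 = 464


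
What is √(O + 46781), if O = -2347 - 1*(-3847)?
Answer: √48281 ≈ 219.73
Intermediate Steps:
O = 1500 (O = -2347 + 3847 = 1500)
√(O + 46781) = √(1500 + 46781) = √48281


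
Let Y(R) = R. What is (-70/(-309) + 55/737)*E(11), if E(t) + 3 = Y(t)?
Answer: 49880/20703 ≈ 2.4093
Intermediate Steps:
E(t) = -3 + t
(-70/(-309) + 55/737)*E(11) = (-70/(-309) + 55/737)*(-3 + 11) = (-70*(-1/309) + 55*(1/737))*8 = (70/309 + 5/67)*8 = (6235/20703)*8 = 49880/20703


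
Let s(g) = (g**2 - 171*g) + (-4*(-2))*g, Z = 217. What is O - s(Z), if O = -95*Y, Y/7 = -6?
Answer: -7728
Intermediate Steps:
Y = -42 (Y = 7*(-6) = -42)
O = 3990 (O = -95*(-42) = 3990)
s(g) = g**2 - 163*g (s(g) = (g**2 - 171*g) + 8*g = g**2 - 163*g)
O - s(Z) = 3990 - 217*(-163 + 217) = 3990 - 217*54 = 3990 - 1*11718 = 3990 - 11718 = -7728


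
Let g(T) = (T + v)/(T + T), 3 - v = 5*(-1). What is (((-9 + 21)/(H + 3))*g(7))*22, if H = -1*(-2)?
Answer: 396/7 ≈ 56.571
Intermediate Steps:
H = 2
v = 8 (v = 3 - 5*(-1) = 3 - 1*(-5) = 3 + 5 = 8)
g(T) = (8 + T)/(2*T) (g(T) = (T + 8)/(T + T) = (8 + T)/((2*T)) = (8 + T)*(1/(2*T)) = (8 + T)/(2*T))
(((-9 + 21)/(H + 3))*g(7))*22 = (((-9 + 21)/(2 + 3))*((½)*(8 + 7)/7))*22 = ((12/5)*((½)*(⅐)*15))*22 = ((12*(⅕))*(15/14))*22 = ((12/5)*(15/14))*22 = (18/7)*22 = 396/7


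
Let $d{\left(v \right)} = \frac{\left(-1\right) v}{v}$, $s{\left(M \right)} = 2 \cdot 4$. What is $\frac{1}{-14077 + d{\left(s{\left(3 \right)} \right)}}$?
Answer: $- \frac{1}{14078} \approx -7.1033 \cdot 10^{-5}$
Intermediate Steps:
$s{\left(M \right)} = 8$
$d{\left(v \right)} = -1$
$\frac{1}{-14077 + d{\left(s{\left(3 \right)} \right)}} = \frac{1}{-14077 - 1} = \frac{1}{-14078} = - \frac{1}{14078}$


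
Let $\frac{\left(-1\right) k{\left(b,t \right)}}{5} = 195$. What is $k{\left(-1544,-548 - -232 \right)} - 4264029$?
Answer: $-4265004$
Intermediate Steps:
$k{\left(b,t \right)} = -975$ ($k{\left(b,t \right)} = \left(-5\right) 195 = -975$)
$k{\left(-1544,-548 - -232 \right)} - 4264029 = -975 - 4264029 = -4265004$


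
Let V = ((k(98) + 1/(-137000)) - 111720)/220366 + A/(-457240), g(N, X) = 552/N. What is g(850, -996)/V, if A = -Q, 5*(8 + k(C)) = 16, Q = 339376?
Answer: 3809942785750080/1380042199432073 ≈ 2.7607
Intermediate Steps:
k(C) = -24/5 (k(C) = -8 + (⅕)*16 = -8 + 16/5 = -24/5)
A = -339376 (A = -1*339376 = -339376)
V = 81178952907769/345103513202000 (V = ((-24/5 + 1/(-137000)) - 111720)/220366 - 339376/(-457240) = ((-24/5 - 1/137000) - 111720)*(1/220366) - 339376*(-1/457240) = (-657601/137000 - 111720)*(1/220366) + 42422/57155 = -15306297601/137000*1/220366 + 42422/57155 = -15306297601/30190142000 + 42422/57155 = 81178952907769/345103513202000 ≈ 0.23523)
g(850, -996)/V = (552/850)/(81178952907769/345103513202000) = (552*(1/850))*(345103513202000/81178952907769) = (276/425)*(345103513202000/81178952907769) = 3809942785750080/1380042199432073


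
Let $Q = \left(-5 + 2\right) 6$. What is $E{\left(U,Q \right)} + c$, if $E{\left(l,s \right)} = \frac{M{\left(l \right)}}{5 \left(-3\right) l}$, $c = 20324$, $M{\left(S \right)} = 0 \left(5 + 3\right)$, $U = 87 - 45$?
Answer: $20324$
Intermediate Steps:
$U = 42$ ($U = 87 - 45 = 42$)
$M{\left(S \right)} = 0$ ($M{\left(S \right)} = 0 \cdot 8 = 0$)
$Q = -18$ ($Q = \left(-3\right) 6 = -18$)
$E{\left(l,s \right)} = 0$ ($E{\left(l,s \right)} = \frac{0}{5 \left(-3\right) l} = \frac{0}{\left(-15\right) l} = 0 \left(- \frac{1}{15 l}\right) = 0$)
$E{\left(U,Q \right)} + c = 0 + 20324 = 20324$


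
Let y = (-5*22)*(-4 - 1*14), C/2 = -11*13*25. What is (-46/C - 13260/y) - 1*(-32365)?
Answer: 347042869/10725 ≈ 32358.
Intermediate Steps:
C = -7150 (C = 2*(-11*13*25) = 2*(-143*25) = 2*(-3575) = -7150)
y = 1980 (y = -110*(-4 - 14) = -110*(-18) = 1980)
(-46/C - 13260/y) - 1*(-32365) = (-46/(-7150) - 13260/1980) - 1*(-32365) = (-46*(-1/7150) - 13260*1/1980) + 32365 = (23/3575 - 221/33) + 32365 = -71756/10725 + 32365 = 347042869/10725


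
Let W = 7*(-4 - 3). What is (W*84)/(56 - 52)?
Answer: -1029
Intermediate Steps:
W = -49 (W = 7*(-7) = -49)
(W*84)/(56 - 52) = (-49*84)/(56 - 52) = -4116/4 = -4116*1/4 = -1029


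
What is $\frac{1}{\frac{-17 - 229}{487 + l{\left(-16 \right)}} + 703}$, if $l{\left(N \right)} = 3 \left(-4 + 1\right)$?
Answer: $\frac{239}{167894} \approx 0.0014235$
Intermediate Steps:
$l{\left(N \right)} = -9$ ($l{\left(N \right)} = 3 \left(-3\right) = -9$)
$\frac{1}{\frac{-17 - 229}{487 + l{\left(-16 \right)}} + 703} = \frac{1}{\frac{-17 - 229}{487 - 9} + 703} = \frac{1}{- \frac{246}{478} + 703} = \frac{1}{\left(-246\right) \frac{1}{478} + 703} = \frac{1}{- \frac{123}{239} + 703} = \frac{1}{\frac{167894}{239}} = \frac{239}{167894}$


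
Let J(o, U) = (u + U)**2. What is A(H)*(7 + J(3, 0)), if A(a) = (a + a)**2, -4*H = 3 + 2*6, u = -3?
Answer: 900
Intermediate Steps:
H = -15/4 (H = -(3 + 2*6)/4 = -(3 + 12)/4 = -1/4*15 = -15/4 ≈ -3.7500)
J(o, U) = (-3 + U)**2
A(a) = 4*a**2 (A(a) = (2*a)**2 = 4*a**2)
A(H)*(7 + J(3, 0)) = (4*(-15/4)**2)*(7 + (-3 + 0)**2) = (4*(225/16))*(7 + (-3)**2) = 225*(7 + 9)/4 = (225/4)*16 = 900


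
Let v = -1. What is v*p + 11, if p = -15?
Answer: 26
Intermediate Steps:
v*p + 11 = -1*(-15) + 11 = 15 + 11 = 26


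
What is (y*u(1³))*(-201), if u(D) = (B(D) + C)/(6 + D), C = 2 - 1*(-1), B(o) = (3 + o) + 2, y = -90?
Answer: 162810/7 ≈ 23259.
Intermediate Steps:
B(o) = 5 + o
C = 3 (C = 2 + 1 = 3)
u(D) = (8 + D)/(6 + D) (u(D) = ((5 + D) + 3)/(6 + D) = (8 + D)/(6 + D))
(y*u(1³))*(-201) = -90*(8 + 1³)/(6 + 1³)*(-201) = -90*(8 + 1)/(6 + 1)*(-201) = -90*9/7*(-201) = -810/7*(-201) = 162810/7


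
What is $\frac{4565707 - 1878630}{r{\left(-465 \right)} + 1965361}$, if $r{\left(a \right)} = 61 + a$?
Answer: $\frac{2687077}{1964957} \approx 1.3675$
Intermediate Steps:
$\frac{4565707 - 1878630}{r{\left(-465 \right)} + 1965361} = \frac{4565707 - 1878630}{\left(61 - 465\right) + 1965361} = \frac{2687077}{-404 + 1965361} = \frac{2687077}{1964957}$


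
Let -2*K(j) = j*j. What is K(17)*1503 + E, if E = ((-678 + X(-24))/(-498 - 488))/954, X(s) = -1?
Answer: -204292355495/940644 ≈ -2.1718e+5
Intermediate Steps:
E = 679/940644 (E = ((-678 - 1)/(-498 - 488))/954 = -679/(-986)*(1/954) = -679*(-1/986)*(1/954) = (679/986)*(1/954) = 679/940644 ≈ 0.00072185)
K(j) = -j²/2 (K(j) = -j*j/2 = -j²/2)
K(17)*1503 + E = -½*17²*1503 + 679/940644 = -½*289*1503 + 679/940644 = -289/2*1503 + 679/940644 = -434367/2 + 679/940644 = -204292355495/940644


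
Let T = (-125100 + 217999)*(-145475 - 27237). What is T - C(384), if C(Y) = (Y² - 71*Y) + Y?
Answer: -16044892664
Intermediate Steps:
T = -16044772088 (T = 92899*(-172712) = -16044772088)
C(Y) = Y² - 70*Y
T - C(384) = -16044772088 - 384*(-70 + 384) = -16044772088 - 384*314 = -16044772088 - 1*120576 = -16044772088 - 120576 = -16044892664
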